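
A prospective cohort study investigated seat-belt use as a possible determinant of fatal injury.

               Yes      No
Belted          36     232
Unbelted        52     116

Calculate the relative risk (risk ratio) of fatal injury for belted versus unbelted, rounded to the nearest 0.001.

0.434

Cells: a = 36, b = 232, c = 52, d = 116.
Risk in exposed = 36/268 = 0.13433; risk in unexposed = 52/168 = 0.30952.
RR = 0.13433 / 0.30952 = 0.43398
The risk is 57% lower among the exposed than among the unexposed.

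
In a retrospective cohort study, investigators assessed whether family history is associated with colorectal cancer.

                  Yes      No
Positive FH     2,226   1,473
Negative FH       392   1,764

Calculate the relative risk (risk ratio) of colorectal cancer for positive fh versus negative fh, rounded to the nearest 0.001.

3.310

Cells: a = 2226, b = 1473, c = 392, d = 1764.
Risk in exposed = 2226/3699 = 0.60178; risk in unexposed = 392/2156 = 0.18182.
RR = 0.60178 / 0.18182 = 3.30981
The risk among the exposed is 3.31 times that among the unexposed.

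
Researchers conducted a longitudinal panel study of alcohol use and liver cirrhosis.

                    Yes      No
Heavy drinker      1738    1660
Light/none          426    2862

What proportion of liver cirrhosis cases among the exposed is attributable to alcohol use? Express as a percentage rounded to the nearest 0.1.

Cells: a = 1738, b = 1660, c = 426, d = 2862.
Risk in exposed = 1738/3398 = 0.51148; risk in unexposed = 426/3288 = 0.12956.
RR = 0.51148/0.12956 = 3.94774
AR% = (RR − 1)/RR × 100 = (3.94774 − 1)/3.94774 × 100 = 74.6691%

74.7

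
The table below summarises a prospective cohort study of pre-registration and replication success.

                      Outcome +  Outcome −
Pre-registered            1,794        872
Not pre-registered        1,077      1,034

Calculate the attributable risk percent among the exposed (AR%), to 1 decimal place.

Cells: a = 1794, b = 872, c = 1077, d = 1034.
Risk in exposed = 1794/2666 = 0.67292; risk in unexposed = 1077/2111 = 0.51018.
RR = 0.67292/0.51018 = 1.31897
AR% = (RR − 1)/RR × 100 = (1.31897 − 1)/1.31897 × 100 = 24.1832%

24.2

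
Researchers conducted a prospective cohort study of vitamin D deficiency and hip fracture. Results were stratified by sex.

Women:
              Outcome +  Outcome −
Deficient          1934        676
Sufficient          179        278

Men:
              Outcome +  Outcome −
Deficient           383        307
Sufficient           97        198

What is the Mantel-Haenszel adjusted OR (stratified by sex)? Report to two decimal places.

3.62

OR_MH = Σ(aᵢdᵢ/nᵢ) / Σ(bᵢcᵢ/nᵢ), where nᵢ is the stratum total.
Stratum 1 (Women): n = 3067; a·d/n = 1934·278/3067 = 175.3022; b·c/n = 676·179/3067 = 39.4535
Stratum 2 (Men): n = 985; a·d/n = 383·198/985 = 76.9888; b·c/n = 307·97/985 = 30.2325
OR_MH = (175.3022 + 76.9888) / (39.4535 + 30.2325) = 252.2911 / 69.6860 = 3.62040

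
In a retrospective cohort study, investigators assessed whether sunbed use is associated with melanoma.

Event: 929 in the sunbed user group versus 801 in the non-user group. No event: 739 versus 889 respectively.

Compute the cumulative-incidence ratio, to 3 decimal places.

From the description: a = 929, b = 739, c = 801, d = 889.
Risk in exposed = 929/1668 = 0.55695; risk in unexposed = 801/1690 = 0.47396.
RR = 0.55695 / 0.47396 = 1.17510
The risk among the exposed is 1.18 times that among the unexposed.

1.175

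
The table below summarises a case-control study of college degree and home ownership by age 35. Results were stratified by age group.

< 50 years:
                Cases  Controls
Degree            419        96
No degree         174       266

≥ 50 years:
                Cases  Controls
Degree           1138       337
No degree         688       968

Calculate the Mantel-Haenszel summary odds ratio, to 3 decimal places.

OR_MH = Σ(aᵢdᵢ/nᵢ) / Σ(bᵢcᵢ/nᵢ), where nᵢ is the stratum total.
Stratum 1 (< 50 years): n = 955; a·d/n = 419·266/955 = 116.7058; b·c/n = 96·174/955 = 17.4911
Stratum 2 (≥ 50 years): n = 3131; a·d/n = 1138·968/3131 = 351.8314; b·c/n = 337·688/3131 = 74.0517
OR_MH = (116.7058 + 351.8314) / (17.4911 + 74.0517) = 468.5371 / 91.5428 = 5.11823

5.118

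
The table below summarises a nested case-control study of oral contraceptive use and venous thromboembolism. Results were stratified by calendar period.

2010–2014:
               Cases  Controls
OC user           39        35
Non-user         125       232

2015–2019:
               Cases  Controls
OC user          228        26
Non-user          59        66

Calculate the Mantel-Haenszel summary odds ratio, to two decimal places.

4.27

OR_MH = Σ(aᵢdᵢ/nᵢ) / Σ(bᵢcᵢ/nᵢ), where nᵢ is the stratum total.
Stratum 1 (2010–2014): n = 431; a·d/n = 39·232/431 = 20.9930; b·c/n = 35·125/431 = 10.1508
Stratum 2 (2015–2019): n = 379; a·d/n = 228·66/379 = 39.7045; b·c/n = 26·59/379 = 4.0475
OR_MH = (20.9930 + 39.7045) / (10.1508 + 4.0475) = 60.6975 / 14.1983 = 4.27498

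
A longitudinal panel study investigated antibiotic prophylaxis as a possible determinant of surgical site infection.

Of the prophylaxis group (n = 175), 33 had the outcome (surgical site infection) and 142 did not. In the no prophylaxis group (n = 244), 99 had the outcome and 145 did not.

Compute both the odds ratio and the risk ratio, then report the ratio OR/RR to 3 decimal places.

0.732

From the description: a = 33, b = 142, c = 99, d = 145.
OR = (33·145)/(142·99) = 4785/14058 = 0.34038
Risk in exposed = 33/175 = 0.18857; risk in unexposed = 99/244 = 0.40574; RR = 0.46476
OR/RR = 0.34038 / 0.46476 = 0.73237
The outcome is not rare, so the OR lies further from 1 than the RR.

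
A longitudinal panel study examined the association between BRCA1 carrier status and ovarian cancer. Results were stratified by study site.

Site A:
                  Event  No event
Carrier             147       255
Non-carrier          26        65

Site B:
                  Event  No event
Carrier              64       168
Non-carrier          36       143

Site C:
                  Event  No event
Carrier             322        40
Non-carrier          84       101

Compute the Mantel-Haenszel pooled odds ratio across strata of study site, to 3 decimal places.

2.947

OR_MH = Σ(aᵢdᵢ/nᵢ) / Σ(bᵢcᵢ/nᵢ), where nᵢ is the stratum total.
Stratum 1 (Site A): n = 493; a·d/n = 147·65/493 = 19.3813; b·c/n = 255·26/493 = 13.4483
Stratum 2 (Site B): n = 411; a·d/n = 64·143/411 = 22.2676; b·c/n = 168·36/411 = 14.7153
Stratum 3 (Site C): n = 547; a·d/n = 322·101/547 = 59.4552; b·c/n = 40·84/547 = 6.1426
OR_MH = (19.3813 + 22.2676 + 59.4552) / (13.4483 + 14.7153 + 6.1426) = 101.1042 / 34.3062 = 2.94711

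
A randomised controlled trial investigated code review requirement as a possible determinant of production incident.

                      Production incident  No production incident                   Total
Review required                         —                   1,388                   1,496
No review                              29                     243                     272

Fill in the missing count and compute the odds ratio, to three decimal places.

0.652

The missing cell is in the exposed row: 1496 − 1388 = 108.
So a = 108, b = 1388, c = 29, d = 243.
OR = (a·d)/(b·c) = (108 × 243) / (1388 × 29) = 26244 / 40252 = 0.65199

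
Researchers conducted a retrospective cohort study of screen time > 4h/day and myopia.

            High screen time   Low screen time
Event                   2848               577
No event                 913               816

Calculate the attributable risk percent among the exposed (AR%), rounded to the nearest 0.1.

45.3

Reading the table with exposure as columns: a = 2848 (High screen time, case), b = 913 (High screen time, non-case), c = 577 (Low screen time, case), d = 816.
Risk in exposed = 2848/3761 = 0.75725; risk in unexposed = 577/1393 = 0.41421.
RR = 0.75725/0.41421 = 1.82815
AR% = (RR − 1)/RR × 100 = (1.82815 − 1)/1.82815 × 100 = 45.2999%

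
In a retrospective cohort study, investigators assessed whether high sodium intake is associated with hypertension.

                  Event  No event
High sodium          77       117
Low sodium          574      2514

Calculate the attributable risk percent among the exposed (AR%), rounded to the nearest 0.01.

53.17

Cells: a = 77, b = 117, c = 574, d = 2514.
Risk in exposed = 77/194 = 0.39691; risk in unexposed = 574/3088 = 0.18588.
RR = 0.39691/0.18588 = 2.13528
AR% = (RR − 1)/RR × 100 = (2.13528 − 1)/2.13528 × 100 = 53.1677%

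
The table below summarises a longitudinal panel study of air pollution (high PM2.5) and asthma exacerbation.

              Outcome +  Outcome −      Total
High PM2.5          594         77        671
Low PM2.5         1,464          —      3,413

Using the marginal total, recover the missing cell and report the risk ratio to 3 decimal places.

2.064

The missing cell is in the unexposed row: 3413 − 1464 = 1949.
So a = 594, b = 77, c = 1464, d = 1949.
RR = [a/(a+b)] / [c/(c+d)] = (594/671) / (1464/3413) = 0.88525/0.42895 = 2.06376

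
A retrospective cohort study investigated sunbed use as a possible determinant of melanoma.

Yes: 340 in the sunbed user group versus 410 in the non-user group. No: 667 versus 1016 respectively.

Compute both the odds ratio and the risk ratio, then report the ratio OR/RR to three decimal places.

From the description: a = 340, b = 667, c = 410, d = 1016.
OR = (340·1016)/(667·410) = 345440/273470 = 1.26317
Risk in exposed = 340/1007 = 0.33764; risk in unexposed = 410/1426 = 0.28752; RR = 1.17432
OR/RR = 1.26317 / 1.17432 = 1.07567
The outcome is not rare, so the OR lies further from 1 than the RR.

1.076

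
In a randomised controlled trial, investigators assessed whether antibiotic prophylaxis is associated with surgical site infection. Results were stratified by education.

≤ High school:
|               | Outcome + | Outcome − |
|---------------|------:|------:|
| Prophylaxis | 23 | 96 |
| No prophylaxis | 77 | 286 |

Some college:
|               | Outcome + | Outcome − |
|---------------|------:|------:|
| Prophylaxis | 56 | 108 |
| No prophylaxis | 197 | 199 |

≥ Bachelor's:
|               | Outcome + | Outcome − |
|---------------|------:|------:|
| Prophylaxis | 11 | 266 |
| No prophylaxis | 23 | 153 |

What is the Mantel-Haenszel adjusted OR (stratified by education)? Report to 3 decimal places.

OR_MH = Σ(aᵢdᵢ/nᵢ) / Σ(bᵢcᵢ/nᵢ), where nᵢ is the stratum total.
Stratum 1 (≤ High school): n = 482; a·d/n = 23·286/482 = 13.6473; b·c/n = 96·77/482 = 15.3361
Stratum 2 (Some college): n = 560; a·d/n = 56·199/560 = 19.9000; b·c/n = 108·197/560 = 37.9929
Stratum 3 (≥ Bachelor's): n = 453; a·d/n = 11·153/453 = 3.7152; b·c/n = 266·23/453 = 13.5055
OR_MH = (13.6473 + 19.9000 + 3.7152) / (15.3361 + 37.9929 + 13.5055) = 37.2625 / 66.8345 = 0.55753

0.558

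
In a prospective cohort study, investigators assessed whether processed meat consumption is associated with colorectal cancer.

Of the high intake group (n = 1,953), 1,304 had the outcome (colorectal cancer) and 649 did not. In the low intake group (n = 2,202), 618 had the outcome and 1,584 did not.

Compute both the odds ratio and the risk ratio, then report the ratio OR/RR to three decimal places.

2.165

From the description: a = 1304, b = 649, c = 618, d = 1584.
OR = (1304·1584)/(649·618) = 2065536/401082 = 5.14991
Risk in exposed = 1304/1953 = 0.66769; risk in unexposed = 618/2202 = 0.28065; RR = 2.37905
OR/RR = 5.14991 / 2.37905 = 2.16469
The outcome is not rare, so the OR lies further from 1 than the RR.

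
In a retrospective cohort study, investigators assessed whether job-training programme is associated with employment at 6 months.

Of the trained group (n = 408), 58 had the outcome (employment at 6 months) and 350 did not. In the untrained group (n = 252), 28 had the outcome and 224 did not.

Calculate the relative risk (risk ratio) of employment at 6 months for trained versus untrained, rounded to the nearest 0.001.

1.279

From the description: a = 58, b = 350, c = 28, d = 224.
Risk in exposed = 58/408 = 0.14216; risk in unexposed = 28/252 = 0.11111.
RR = 0.14216 / 0.11111 = 1.27941
The risk among the exposed is 1.28 times that among the unexposed.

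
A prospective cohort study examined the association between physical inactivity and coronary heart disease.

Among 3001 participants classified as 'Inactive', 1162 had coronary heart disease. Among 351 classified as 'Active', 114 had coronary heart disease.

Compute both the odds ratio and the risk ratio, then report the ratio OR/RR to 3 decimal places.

From the description: a = 1162, b = 1839, c = 114, d = 237.
OR = (1162·237)/(1839·114) = 275394/209646 = 1.31361
Risk in exposed = 1162/3001 = 0.38720; risk in unexposed = 114/351 = 0.32479; RR = 1.19218
OR/RR = 1.31361 / 1.19218 = 1.10186
The outcome is not rare, so the OR lies further from 1 than the RR.

1.102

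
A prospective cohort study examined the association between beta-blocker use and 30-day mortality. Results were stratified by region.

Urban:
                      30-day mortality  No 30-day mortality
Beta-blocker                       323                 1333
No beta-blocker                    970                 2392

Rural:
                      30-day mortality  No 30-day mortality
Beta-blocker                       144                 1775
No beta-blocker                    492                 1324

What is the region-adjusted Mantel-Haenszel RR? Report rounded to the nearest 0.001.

0.500

RR_MH = Σ(aᵢ·n₀ᵢ/nᵢ) / Σ(cᵢ·n₁ᵢ/nᵢ), with n₁ᵢ = aᵢ+bᵢ (exposed), n₀ᵢ = cᵢ+dᵢ (unexposed), nᵢ = n₁ᵢ+n₀ᵢ.
Stratum 1 (Urban): n₁ = 1656, n₀ = 3362, n = 5018; a·n₀/n = 323·3362/5018 = 216.4061; c·n₁/n = 970·1656/5018 = 320.1116
Stratum 2 (Rural): n₁ = 1919, n₀ = 1816, n = 3735; a·n₀/n = 144·1816/3735 = 70.0145; c·n₁/n = 492·1919/3735 = 252.7839
RR_MH = (216.4061 + 70.0145) / (320.1116 + 252.7839) = 286.4206 / 572.8955 = 0.49995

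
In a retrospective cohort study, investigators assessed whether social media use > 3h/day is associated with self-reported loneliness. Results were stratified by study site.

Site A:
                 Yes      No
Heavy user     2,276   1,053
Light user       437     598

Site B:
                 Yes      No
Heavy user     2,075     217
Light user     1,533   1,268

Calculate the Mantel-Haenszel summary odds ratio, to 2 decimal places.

4.85

OR_MH = Σ(aᵢdᵢ/nᵢ) / Σ(bᵢcᵢ/nᵢ), where nᵢ is the stratum total.
Stratum 1 (Site A): n = 4364; a·d/n = 2276·598/4364 = 311.8808; b·c/n = 1053·437/4364 = 105.4448
Stratum 2 (Site B): n = 5093; a·d/n = 2075·1268/5093 = 516.6110; b·c/n = 217·1533/5093 = 65.3173
OR_MH = (311.8808 + 516.6110) / (105.4448 + 65.3173) = 828.4919 / 170.7621 = 4.85173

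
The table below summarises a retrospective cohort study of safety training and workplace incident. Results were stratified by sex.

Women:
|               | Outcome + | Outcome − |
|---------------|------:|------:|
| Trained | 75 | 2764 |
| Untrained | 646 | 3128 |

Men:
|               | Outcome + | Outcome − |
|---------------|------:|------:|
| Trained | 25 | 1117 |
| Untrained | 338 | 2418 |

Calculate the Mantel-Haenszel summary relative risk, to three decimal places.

0.161

RR_MH = Σ(aᵢ·n₀ᵢ/nᵢ) / Σ(cᵢ·n₁ᵢ/nᵢ), with n₁ᵢ = aᵢ+bᵢ (exposed), n₀ᵢ = cᵢ+dᵢ (unexposed), nᵢ = n₁ᵢ+n₀ᵢ.
Stratum 1 (Women): n₁ = 2839, n₀ = 3774, n = 6613; a·n₀/n = 75·3774/6613 = 42.8021; c·n₁/n = 646·2839/6613 = 277.3316
Stratum 2 (Men): n₁ = 1142, n₀ = 2756, n = 3898; a·n₀/n = 25·2756/3898 = 17.6757; c·n₁/n = 338·1142/3898 = 99.0241
RR_MH = (42.8021 + 17.6757) / (277.3316 + 99.0241) = 60.4778 / 376.3557 = 0.16069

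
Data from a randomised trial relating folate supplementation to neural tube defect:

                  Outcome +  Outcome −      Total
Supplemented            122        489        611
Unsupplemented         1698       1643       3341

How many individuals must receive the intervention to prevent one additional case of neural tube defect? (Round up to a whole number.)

Risk in treated group = 122/611 = 0.19967; risk in control = 1698/3341 = 0.50823.
Absolute risk reduction = 0.50823 − 0.19967 = 0.30856
NNT = 1 / ARR = 1 / 0.30856 = 3.241 → round up → 4

4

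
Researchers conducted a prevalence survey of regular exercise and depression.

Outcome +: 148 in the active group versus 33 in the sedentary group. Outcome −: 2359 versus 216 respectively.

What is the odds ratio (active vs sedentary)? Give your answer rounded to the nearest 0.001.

0.411

From the description: a = 148, b = 2359, c = 33, d = 216.
OR = (a·d)/(b·c) = (148 × 216) / (2359 × 33) = 31968 / 77847 = 0.41065
Exposure is associated with lower odds of depression (OR = 0.41 < 1).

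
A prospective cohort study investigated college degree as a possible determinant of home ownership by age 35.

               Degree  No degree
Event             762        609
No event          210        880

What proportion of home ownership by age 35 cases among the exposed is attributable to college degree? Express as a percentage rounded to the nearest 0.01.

47.83

Reading the table with exposure as columns: a = 762 (Degree, case), b = 210 (Degree, non-case), c = 609 (No degree, case), d = 880.
Risk in exposed = 762/972 = 0.78395; risk in unexposed = 609/1489 = 0.40900.
RR = 0.78395/0.40900 = 1.91675
AR% = (RR − 1)/RR × 100 = (1.91675 − 1)/1.91675 × 100 = 47.8284%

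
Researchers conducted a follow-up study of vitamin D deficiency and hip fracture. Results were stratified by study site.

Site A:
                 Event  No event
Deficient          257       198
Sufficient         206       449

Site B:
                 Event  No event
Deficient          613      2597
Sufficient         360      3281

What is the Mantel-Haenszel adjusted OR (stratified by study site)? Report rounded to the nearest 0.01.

OR_MH = Σ(aᵢdᵢ/nᵢ) / Σ(bᵢcᵢ/nᵢ), where nᵢ is the stratum total.
Stratum 1 (Site A): n = 1110; a·d/n = 257·449/1110 = 103.9577; b·c/n = 198·206/1110 = 36.7459
Stratum 2 (Site B): n = 6851; a·d/n = 613·3281/6851 = 293.5707; b·c/n = 2597·360/6851 = 136.4647
OR_MH = (103.9577 + 293.5707) / (36.7459 + 136.4647) = 397.5284 / 173.2107 = 2.29506

2.30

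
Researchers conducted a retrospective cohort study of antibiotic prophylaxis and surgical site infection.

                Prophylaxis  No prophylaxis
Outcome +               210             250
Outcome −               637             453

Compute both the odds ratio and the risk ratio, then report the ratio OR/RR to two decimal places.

0.86

Reading the table with exposure as columns: a = 210 (Prophylaxis, case), b = 637 (Prophylaxis, non-case), c = 250 (No prophylaxis, case), d = 453.
OR = (210·453)/(637·250) = 95130/159250 = 0.59736
Risk in exposed = 210/847 = 0.24793; risk in unexposed = 250/703 = 0.35562; RR = 0.69719
OR/RR = 0.59736 / 0.69719 = 0.85681
The outcome is not rare, so the OR lies further from 1 than the RR.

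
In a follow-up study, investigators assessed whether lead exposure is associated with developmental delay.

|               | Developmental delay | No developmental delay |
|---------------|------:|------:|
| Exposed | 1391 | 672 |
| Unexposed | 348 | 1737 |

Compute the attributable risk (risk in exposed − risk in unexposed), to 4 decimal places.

0.5074

Cells: a = 1391, b = 672, c = 348, d = 1737.
Risk in exposed = 1391/2063 = 0.674261; risk in unexposed = 348/2085 = 0.166906.
Risk difference = 0.674261 − 0.166906 = 0.507354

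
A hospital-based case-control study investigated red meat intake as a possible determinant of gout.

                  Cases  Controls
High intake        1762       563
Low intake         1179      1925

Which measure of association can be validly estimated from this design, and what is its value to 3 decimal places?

5.110

Cells: a = 1762, b = 563, c = 1179, d = 1925.
This is a hospital-based case-control study: participants were sampled on outcome status, so risks in the source population cannot be estimated directly — relative risk is not valid here. The odds ratio is the appropriate measure.
OR = (a·d)/(b·c) = (1762 × 1925) / (563 × 1179) = 3391850 / 663777 = 5.10992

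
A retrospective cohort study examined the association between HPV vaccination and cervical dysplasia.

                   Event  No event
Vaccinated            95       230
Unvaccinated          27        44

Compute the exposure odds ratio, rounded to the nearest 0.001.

Cells: a = 95, b = 230, c = 27, d = 44.
OR = (a·d)/(b·c) = (95 × 44) / (230 × 27) = 4180 / 6210 = 0.67311
Exposure is associated with lower odds of cervical dysplasia (OR = 0.67 < 1).

0.673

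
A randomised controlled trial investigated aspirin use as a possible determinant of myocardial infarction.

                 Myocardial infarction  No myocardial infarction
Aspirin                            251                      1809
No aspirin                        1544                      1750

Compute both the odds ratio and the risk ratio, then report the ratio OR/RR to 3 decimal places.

Cells: a = 251, b = 1809, c = 1544, d = 1750.
OR = (251·1750)/(1809·1544) = 439250/2793096 = 0.15726
Risk in exposed = 251/2060 = 0.12184; risk in unexposed = 1544/3294 = 0.46873; RR = 0.25995
OR/RR = 0.15726 / 0.25995 = 0.60498
The outcome is not rare, so the OR lies further from 1 than the RR.

0.605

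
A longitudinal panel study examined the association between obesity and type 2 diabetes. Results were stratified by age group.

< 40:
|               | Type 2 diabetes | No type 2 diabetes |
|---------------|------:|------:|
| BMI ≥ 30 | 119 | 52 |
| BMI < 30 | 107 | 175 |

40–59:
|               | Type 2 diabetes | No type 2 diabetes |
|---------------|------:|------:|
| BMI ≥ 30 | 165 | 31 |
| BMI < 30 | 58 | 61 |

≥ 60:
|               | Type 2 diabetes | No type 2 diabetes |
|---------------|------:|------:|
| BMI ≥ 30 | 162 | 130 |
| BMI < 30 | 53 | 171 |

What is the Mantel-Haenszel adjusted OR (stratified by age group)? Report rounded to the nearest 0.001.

OR_MH = Σ(aᵢdᵢ/nᵢ) / Σ(bᵢcᵢ/nᵢ), where nᵢ is the stratum total.
Stratum 1 (< 40): n = 453; a·d/n = 119·175/453 = 45.9713; b·c/n = 52·107/453 = 12.2826
Stratum 2 (40–59): n = 315; a·d/n = 165·61/315 = 31.9524; b·c/n = 31·58/315 = 5.7079
Stratum 3 (≥ 60): n = 516; a·d/n = 162·171/516 = 53.6860; b·c/n = 130·53/516 = 13.3527
OR_MH = (45.9713 + 31.9524 + 53.6860) / (12.2826 + 5.7079 + 13.3527) = 131.6097 / 31.3432 = 4.19899

4.199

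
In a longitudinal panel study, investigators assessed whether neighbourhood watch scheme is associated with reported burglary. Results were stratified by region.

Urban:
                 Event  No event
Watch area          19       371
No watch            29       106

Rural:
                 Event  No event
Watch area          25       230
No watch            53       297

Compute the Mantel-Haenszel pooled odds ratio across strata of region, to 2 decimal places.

OR_MH = Σ(aᵢdᵢ/nᵢ) / Σ(bᵢcᵢ/nᵢ), where nᵢ is the stratum total.
Stratum 1 (Urban): n = 525; a·d/n = 19·106/525 = 3.8362; b·c/n = 371·29/525 = 20.4933
Stratum 2 (Rural): n = 605; a·d/n = 25·297/605 = 12.2727; b·c/n = 230·53/605 = 20.1488
OR_MH = (3.8362 + 12.2727) / (20.4933 + 20.1488) = 16.1089 / 40.6421 = 0.39636

0.40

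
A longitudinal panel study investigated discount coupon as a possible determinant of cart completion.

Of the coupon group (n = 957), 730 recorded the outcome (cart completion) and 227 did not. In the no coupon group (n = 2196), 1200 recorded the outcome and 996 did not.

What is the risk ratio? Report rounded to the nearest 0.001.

1.396

From the description: a = 730, b = 227, c = 1200, d = 996.
Risk in exposed = 730/957 = 0.76280; risk in unexposed = 1200/2196 = 0.54645.
RR = 0.76280 / 0.54645 = 1.39592
The risk among the exposed is 1.40 times that among the unexposed.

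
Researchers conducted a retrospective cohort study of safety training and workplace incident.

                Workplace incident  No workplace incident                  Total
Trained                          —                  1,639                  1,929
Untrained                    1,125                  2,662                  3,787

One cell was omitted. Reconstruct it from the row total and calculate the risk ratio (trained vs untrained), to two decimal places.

0.51

The missing cell is in the exposed row: 1929 − 1639 = 290.
So a = 290, b = 1639, c = 1125, d = 2662.
RR = [a/(a+b)] / [c/(c+d)] = (290/1929) / (1125/3787) = 0.15034/0.29707 = 0.50607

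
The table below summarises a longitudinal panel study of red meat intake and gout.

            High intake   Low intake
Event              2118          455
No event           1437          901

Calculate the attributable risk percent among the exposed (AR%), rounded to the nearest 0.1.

43.7

Reading the table with exposure as columns: a = 2118 (High intake, case), b = 1437 (High intake, non-case), c = 455 (Low intake, case), d = 901.
Risk in exposed = 2118/3555 = 0.59578; risk in unexposed = 455/1356 = 0.33555.
RR = 0.59578/0.33555 = 1.77556
AR% = (RR − 1)/RR × 100 = (1.77556 − 1)/1.77556 × 100 = 43.6796%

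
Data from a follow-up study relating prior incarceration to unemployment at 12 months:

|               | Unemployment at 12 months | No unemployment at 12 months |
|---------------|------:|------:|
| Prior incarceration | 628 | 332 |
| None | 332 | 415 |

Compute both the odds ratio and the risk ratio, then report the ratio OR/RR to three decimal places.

Cells: a = 628, b = 332, c = 332, d = 415.
OR = (628·415)/(332·332) = 260620/110224 = 2.36446
Risk in exposed = 628/960 = 0.65417; risk in unexposed = 332/747 = 0.44444; RR = 1.47188
OR/RR = 2.36446 / 1.47188 = 1.60643
The outcome is not rare, so the OR lies further from 1 than the RR.

1.606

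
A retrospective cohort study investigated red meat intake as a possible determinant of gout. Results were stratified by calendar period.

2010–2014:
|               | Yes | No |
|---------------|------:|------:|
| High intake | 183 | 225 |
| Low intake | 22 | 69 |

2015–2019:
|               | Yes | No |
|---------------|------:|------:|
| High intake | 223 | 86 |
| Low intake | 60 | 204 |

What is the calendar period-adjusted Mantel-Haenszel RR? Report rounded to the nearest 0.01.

RR_MH = Σ(aᵢ·n₀ᵢ/nᵢ) / Σ(cᵢ·n₁ᵢ/nᵢ), with n₁ᵢ = aᵢ+bᵢ (exposed), n₀ᵢ = cᵢ+dᵢ (unexposed), nᵢ = n₁ᵢ+n₀ᵢ.
Stratum 1 (2010–2014): n₁ = 408, n₀ = 91, n = 499; a·n₀/n = 183·91/499 = 33.3727; c·n₁/n = 22·408/499 = 17.9880
Stratum 2 (2015–2019): n₁ = 309, n₀ = 264, n = 573; a·n₀/n = 223·264/573 = 102.7435; c·n₁/n = 60·309/573 = 32.3560
RR_MH = (33.3727 + 102.7435) / (17.9880 + 32.3560) = 136.1162 / 50.3440 = 2.70372

2.70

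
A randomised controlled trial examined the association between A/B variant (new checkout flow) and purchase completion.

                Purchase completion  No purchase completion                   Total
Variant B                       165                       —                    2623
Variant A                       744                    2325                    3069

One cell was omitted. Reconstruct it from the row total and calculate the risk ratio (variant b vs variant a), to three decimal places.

The missing cell is in the exposed row: 2623 − 165 = 2458.
So a = 165, b = 2458, c = 744, d = 2325.
RR = [a/(a+b)] / [c/(c+d)] = (165/2623) / (744/3069) = 0.06291/0.24242 = 0.25948

0.259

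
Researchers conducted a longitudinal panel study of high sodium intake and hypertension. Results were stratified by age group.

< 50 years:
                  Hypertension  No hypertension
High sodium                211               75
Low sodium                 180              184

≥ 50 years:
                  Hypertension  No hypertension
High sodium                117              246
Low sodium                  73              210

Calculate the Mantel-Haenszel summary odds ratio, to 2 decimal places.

2.01

OR_MH = Σ(aᵢdᵢ/nᵢ) / Σ(bᵢcᵢ/nᵢ), where nᵢ is the stratum total.
Stratum 1 (< 50 years): n = 650; a·d/n = 211·184/650 = 59.7292; b·c/n = 75·180/650 = 20.7692
Stratum 2 (≥ 50 years): n = 646; a·d/n = 117·210/646 = 38.0341; b·c/n = 246·73/646 = 27.7988
OR_MH = (59.7292 + 38.0341) / (20.7692 + 27.7988) = 97.7633 / 48.5680 = 2.01292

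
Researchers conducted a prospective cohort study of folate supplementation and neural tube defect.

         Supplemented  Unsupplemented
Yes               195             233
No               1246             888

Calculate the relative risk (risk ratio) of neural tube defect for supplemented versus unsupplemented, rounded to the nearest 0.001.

Reading the table with exposure as columns: a = 195 (Supplemented, case), b = 1246 (Supplemented, non-case), c = 233 (Unsupplemented, case), d = 888.
Risk in exposed = 195/1441 = 0.13532; risk in unexposed = 233/1121 = 0.20785.
RR = 0.13532 / 0.20785 = 0.65106
The risk is 35% lower among the exposed than among the unexposed.

0.651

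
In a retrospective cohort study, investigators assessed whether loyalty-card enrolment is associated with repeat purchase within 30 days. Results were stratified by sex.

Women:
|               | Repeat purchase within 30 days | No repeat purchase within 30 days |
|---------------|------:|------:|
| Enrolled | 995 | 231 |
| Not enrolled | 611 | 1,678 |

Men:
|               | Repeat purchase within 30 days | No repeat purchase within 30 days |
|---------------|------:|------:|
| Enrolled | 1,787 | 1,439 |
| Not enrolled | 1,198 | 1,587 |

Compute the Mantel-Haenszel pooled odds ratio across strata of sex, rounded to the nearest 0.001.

OR_MH = Σ(aᵢdᵢ/nᵢ) / Σ(bᵢcᵢ/nᵢ), where nᵢ is the stratum total.
Stratum 1 (Women): n = 3515; a·d/n = 995·1678/3515 = 474.9957; b·c/n = 231·611/3515 = 40.1539
Stratum 2 (Men): n = 6011; a·d/n = 1787·1587/6011 = 471.7965; b·c/n = 1439·1198/6011 = 286.7945
OR_MH = (474.9957 + 471.7965) / (40.1539 + 286.7945) = 946.7923 / 326.9485 = 2.89585

2.896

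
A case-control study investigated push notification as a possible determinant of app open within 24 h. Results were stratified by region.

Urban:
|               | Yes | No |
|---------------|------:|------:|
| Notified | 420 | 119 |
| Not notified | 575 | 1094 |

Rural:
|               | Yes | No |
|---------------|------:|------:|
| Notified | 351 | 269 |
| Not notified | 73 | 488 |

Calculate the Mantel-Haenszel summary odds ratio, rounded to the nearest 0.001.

OR_MH = Σ(aᵢdᵢ/nᵢ) / Σ(bᵢcᵢ/nᵢ), where nᵢ is the stratum total.
Stratum 1 (Urban): n = 2208; a·d/n = 420·1094/2208 = 208.0978; b·c/n = 119·575/2208 = 30.9896
Stratum 2 (Rural): n = 1181; a·d/n = 351·488/1181 = 145.0364; b·c/n = 269·73/1181 = 16.6274
OR_MH = (208.0978 + 145.0364) / (30.9896 + 16.6274) = 353.1342 / 47.6170 = 7.41614

7.416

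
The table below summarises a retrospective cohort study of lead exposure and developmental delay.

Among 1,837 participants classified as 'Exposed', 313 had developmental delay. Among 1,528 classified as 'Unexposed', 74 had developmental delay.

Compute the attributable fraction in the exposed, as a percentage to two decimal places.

From the description: a = 313, b = 1524, c = 74, d = 1454.
Risk in exposed = 313/1837 = 0.17039; risk in unexposed = 74/1528 = 0.04843.
RR = 0.17039/0.04843 = 3.51825
AR% = (RR − 1)/RR × 100 = (3.51825 − 1)/3.51825 × 100 = 71.5768%

71.58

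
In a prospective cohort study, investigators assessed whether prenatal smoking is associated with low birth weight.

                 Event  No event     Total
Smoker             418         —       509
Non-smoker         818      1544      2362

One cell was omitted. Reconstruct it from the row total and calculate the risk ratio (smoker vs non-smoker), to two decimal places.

2.37

The missing cell is in the exposed row: 509 − 418 = 91.
So a = 418, b = 91, c = 818, d = 1544.
RR = [a/(a+b)] / [c/(c+d)] = (418/509) / (818/2362) = 0.82122/0.34632 = 2.37129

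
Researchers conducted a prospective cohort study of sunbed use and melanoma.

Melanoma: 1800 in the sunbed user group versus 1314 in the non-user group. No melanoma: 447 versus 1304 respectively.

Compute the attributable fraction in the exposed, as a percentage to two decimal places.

From the description: a = 1800, b = 447, c = 1314, d = 1304.
Risk in exposed = 1800/2247 = 0.80107; risk in unexposed = 1314/2618 = 0.50191.
RR = 0.80107/0.50191 = 1.59604
AR% = (RR − 1)/RR × 100 = (1.59604 − 1)/1.59604 × 100 = 37.3449%

37.34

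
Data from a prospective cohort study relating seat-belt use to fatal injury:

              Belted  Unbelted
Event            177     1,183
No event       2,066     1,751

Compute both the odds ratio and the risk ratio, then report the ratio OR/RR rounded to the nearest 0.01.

Reading the table with exposure as columns: a = 177 (Belted, case), b = 2066 (Belted, non-case), c = 1183 (Unbelted, case), d = 1751.
OR = (177·1751)/(2066·1183) = 309927/2444078 = 0.12681
Risk in exposed = 177/2243 = 0.07891; risk in unexposed = 1183/2934 = 0.40320; RR = 0.19571
OR/RR = 0.12681 / 0.19571 = 0.64793
The outcome is not rare, so the OR lies further from 1 than the RR.

0.65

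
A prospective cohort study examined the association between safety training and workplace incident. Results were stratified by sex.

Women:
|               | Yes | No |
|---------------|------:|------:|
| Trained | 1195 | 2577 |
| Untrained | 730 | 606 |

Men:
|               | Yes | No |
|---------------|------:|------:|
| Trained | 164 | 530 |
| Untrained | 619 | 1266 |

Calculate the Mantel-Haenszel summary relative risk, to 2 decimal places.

RR_MH = Σ(aᵢ·n₀ᵢ/nᵢ) / Σ(cᵢ·n₁ᵢ/nᵢ), with n₁ᵢ = aᵢ+bᵢ (exposed), n₀ᵢ = cᵢ+dᵢ (unexposed), nᵢ = n₁ᵢ+n₀ᵢ.
Stratum 1 (Women): n₁ = 3772, n₀ = 1336, n = 5108; a·n₀/n = 1195·1336/5108 = 312.5529; c·n₁/n = 730·3772/5108 = 539.0681
Stratum 2 (Men): n₁ = 694, n₀ = 1885, n = 2579; a·n₀/n = 164·1885/2579 = 119.8682; c·n₁/n = 619·694/2579 = 166.5708
RR_MH = (312.5529 + 119.8682) / (539.0681 + 166.5708) = 432.4210 / 705.6389 = 0.61281

0.61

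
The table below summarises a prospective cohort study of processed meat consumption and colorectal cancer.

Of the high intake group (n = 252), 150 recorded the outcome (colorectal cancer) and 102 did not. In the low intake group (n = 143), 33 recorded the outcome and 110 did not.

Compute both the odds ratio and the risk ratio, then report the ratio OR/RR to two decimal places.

1.90

From the description: a = 150, b = 102, c = 33, d = 110.
OR = (150·110)/(102·33) = 16500/3366 = 4.90196
Risk in exposed = 150/252 = 0.59524; risk in unexposed = 33/143 = 0.23077; RR = 2.57937
OR/RR = 4.90196 / 2.57937 = 1.90045
The outcome is not rare, so the OR lies further from 1 than the RR.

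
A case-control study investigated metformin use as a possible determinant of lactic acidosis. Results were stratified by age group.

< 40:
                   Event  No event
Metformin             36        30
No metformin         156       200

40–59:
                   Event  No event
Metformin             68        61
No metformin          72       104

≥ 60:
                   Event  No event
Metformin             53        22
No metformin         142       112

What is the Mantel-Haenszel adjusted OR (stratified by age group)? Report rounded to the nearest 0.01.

OR_MH = Σ(aᵢdᵢ/nᵢ) / Σ(bᵢcᵢ/nᵢ), where nᵢ is the stratum total.
Stratum 1 (< 40): n = 422; a·d/n = 36·200/422 = 17.0616; b·c/n = 30·156/422 = 11.0900
Stratum 2 (40–59): n = 305; a·d/n = 68·104/305 = 23.1869; b·c/n = 61·72/305 = 14.4000
Stratum 3 (≥ 60): n = 329; a·d/n = 53·112/329 = 18.0426; b·c/n = 22·142/329 = 9.4954
OR_MH = (17.0616 + 23.1869 + 18.0426) / (11.0900 + 14.4000 + 9.4954) = 58.2910 / 34.9855 = 1.66615

1.67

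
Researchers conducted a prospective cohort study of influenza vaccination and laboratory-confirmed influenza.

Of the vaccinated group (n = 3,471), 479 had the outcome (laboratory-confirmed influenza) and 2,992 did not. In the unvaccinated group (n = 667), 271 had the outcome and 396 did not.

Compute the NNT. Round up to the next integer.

Risk in treated group = 479/3471 = 0.13800; risk in control = 271/667 = 0.40630.
Absolute risk reduction = 0.40630 − 0.13800 = 0.26830
NNT = 1 / ARR = 1 / 0.26830 = 3.727 → round up → 4

4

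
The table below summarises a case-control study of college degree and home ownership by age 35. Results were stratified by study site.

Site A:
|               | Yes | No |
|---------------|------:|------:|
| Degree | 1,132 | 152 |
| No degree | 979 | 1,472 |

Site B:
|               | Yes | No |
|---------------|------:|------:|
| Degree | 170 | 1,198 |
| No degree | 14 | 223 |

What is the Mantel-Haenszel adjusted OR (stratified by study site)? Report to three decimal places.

OR_MH = Σ(aᵢdᵢ/nᵢ) / Σ(bᵢcᵢ/nᵢ), where nᵢ is the stratum total.
Stratum 1 (Site A): n = 3735; a·d/n = 1132·1472/3735 = 446.1323; b·c/n = 152·979/3735 = 39.8415
Stratum 2 (Site B): n = 1605; a·d/n = 170·223/1605 = 23.6199; b·c/n = 1198·14/1605 = 10.4498
OR_MH = (446.1323 + 23.6199) / (39.8415 + 10.4498) = 469.7522 / 50.2913 = 9.34062

9.341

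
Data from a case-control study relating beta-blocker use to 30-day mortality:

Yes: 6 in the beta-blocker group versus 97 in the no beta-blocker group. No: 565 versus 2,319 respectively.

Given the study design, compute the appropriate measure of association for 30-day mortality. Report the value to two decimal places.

From the description: a = 6, b = 565, c = 97, d = 2319.
This is a case-control study: participants were sampled on outcome status, so risks in the source population cannot be estimated directly — relative risk is not valid here. The odds ratio is the appropriate measure.
OR = (a·d)/(b·c) = (6 × 2319) / (565 × 97) = 13914 / 54805 = 0.25388

0.25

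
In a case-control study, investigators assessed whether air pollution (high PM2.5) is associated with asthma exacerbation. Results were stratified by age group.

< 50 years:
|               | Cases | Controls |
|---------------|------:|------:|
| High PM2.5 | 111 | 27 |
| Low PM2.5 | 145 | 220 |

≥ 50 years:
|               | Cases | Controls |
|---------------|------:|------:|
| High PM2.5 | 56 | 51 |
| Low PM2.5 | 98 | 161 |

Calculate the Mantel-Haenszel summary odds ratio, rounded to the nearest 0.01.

OR_MH = Σ(aᵢdᵢ/nᵢ) / Σ(bᵢcᵢ/nᵢ), where nᵢ is the stratum total.
Stratum 1 (< 50 years): n = 503; a·d/n = 111·220/503 = 48.5487; b·c/n = 27·145/503 = 7.7833
Stratum 2 (≥ 50 years): n = 366; a·d/n = 56·161/366 = 24.6339; b·c/n = 51·98/366 = 13.6557
OR_MH = (48.5487 + 24.6339) / (7.7833 + 13.6557) = 73.1826 / 21.4390 = 3.41352

3.41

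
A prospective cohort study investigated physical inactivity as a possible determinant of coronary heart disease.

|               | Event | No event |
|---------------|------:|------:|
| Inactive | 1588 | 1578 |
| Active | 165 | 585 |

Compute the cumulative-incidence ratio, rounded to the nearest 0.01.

Cells: a = 1588, b = 1578, c = 165, d = 585.
Risk in exposed = 1588/3166 = 0.50158; risk in unexposed = 165/750 = 0.22000.
RR = 0.50158 / 0.22000 = 2.27991
The risk among the exposed is 2.28 times that among the unexposed.

2.28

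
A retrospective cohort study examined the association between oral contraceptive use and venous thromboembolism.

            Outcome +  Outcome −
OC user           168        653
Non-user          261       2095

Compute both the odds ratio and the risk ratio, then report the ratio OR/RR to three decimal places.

Cells: a = 168, b = 653, c = 261, d = 2095.
OR = (168·2095)/(653·261) = 351960/170433 = 2.06509
Risk in exposed = 168/821 = 0.20463; risk in unexposed = 261/2356 = 0.11078; RR = 1.84714
OR/RR = 2.06509 / 1.84714 = 1.11799
The outcome is not rare, so the OR lies further from 1 than the RR.

1.118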